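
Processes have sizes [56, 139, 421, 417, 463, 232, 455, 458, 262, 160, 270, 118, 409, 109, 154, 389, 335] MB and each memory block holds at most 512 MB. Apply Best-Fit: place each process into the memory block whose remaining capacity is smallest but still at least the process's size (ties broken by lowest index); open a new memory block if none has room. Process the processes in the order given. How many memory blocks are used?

Put 56 MB in memory block 1; 456 MB remain.
Put 139 MB in memory block 1; 317 MB remain.
Put 421 MB in memory block 2; 91 MB remain.
Put 417 MB in memory block 3; 95 MB remain.
Put 463 MB in memory block 4; 49 MB remain.
Put 232 MB in memory block 1; 85 MB remain.
Put 455 MB in memory block 5; 57 MB remain.
Put 458 MB in memory block 6; 54 MB remain.
Put 262 MB in memory block 7; 250 MB remain.
Put 160 MB in memory block 7; 90 MB remain.
Put 270 MB in memory block 8; 242 MB remain.
Put 118 MB in memory block 8; 124 MB remain.
Put 409 MB in memory block 9; 103 MB remain.
Put 109 MB in memory block 8; 15 MB remain.
Put 154 MB in memory block 10; 358 MB remain.
Put 389 MB in memory block 11; 123 MB remain.
Put 335 MB in memory block 10; 23 MB remain.

11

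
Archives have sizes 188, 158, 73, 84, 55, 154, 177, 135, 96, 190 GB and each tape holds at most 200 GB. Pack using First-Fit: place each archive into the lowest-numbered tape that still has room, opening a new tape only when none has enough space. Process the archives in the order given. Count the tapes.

8

Put 188 GB in tape 1; 12 GB remain.
Put 158 GB in tape 2; 42 GB remain.
Put 73 GB in tape 3; 127 GB remain.
Put 84 GB in tape 3; 43 GB remain.
Put 55 GB in tape 4; 145 GB remain.
Put 154 GB in tape 5; 46 GB remain.
Put 177 GB in tape 6; 23 GB remain.
Put 135 GB in tape 4; 10 GB remain.
Put 96 GB in tape 7; 104 GB remain.
Put 190 GB in tape 8; 10 GB remain.
Final tapes: [188] [158] [73,84] [55,135] [154] [177] [96] [190].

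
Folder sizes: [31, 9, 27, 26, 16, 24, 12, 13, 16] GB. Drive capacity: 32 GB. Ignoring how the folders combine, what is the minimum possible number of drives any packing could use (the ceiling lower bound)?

Total size = 31 + 9 + 27 + 26 + 16 + 24 + 12 + 13 + 16 = 174 GB.
⌈174 / 32⌉ = 6.

6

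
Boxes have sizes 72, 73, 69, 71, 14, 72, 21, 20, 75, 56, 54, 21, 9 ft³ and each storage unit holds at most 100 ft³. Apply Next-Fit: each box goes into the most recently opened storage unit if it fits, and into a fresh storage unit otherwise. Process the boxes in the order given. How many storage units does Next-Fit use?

8 storage units

storage unit 1: place 72 ft³, 28 ft³ left
storage unit 2: place 73 ft³, 27 ft³ left
storage unit 3: place 69 ft³, 31 ft³ left
storage unit 4: place 71 ft³, 29 ft³ left
storage unit 4: place 14 ft³, 15 ft³ left
storage unit 5: place 72 ft³, 28 ft³ left
storage unit 5: place 21 ft³, 7 ft³ left
storage unit 6: place 20 ft³, 80 ft³ left
storage unit 6: place 75 ft³, 5 ft³ left
storage unit 7: place 56 ft³, 44 ft³ left
storage unit 8: place 54 ft³, 46 ft³ left
storage unit 8: place 21 ft³, 25 ft³ left
storage unit 8: place 9 ft³, 16 ft³ left
Final storage units: [72] [73] [69] [71,14] [72,21] [20,75] [56] [54,21,9].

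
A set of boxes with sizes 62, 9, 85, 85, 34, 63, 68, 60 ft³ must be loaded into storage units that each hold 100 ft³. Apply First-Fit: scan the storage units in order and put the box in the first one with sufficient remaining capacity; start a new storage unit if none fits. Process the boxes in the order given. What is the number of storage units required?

62 ft³ → storage unit 1 (remaining 38 ft³)
9 ft³ → storage unit 1 (remaining 29 ft³)
85 ft³ → storage unit 2 (remaining 15 ft³)
85 ft³ → storage unit 3 (remaining 15 ft³)
34 ft³ → storage unit 4 (remaining 66 ft³)
63 ft³ → storage unit 4 (remaining 3 ft³)
68 ft³ → storage unit 5 (remaining 32 ft³)
60 ft³ → storage unit 6 (remaining 40 ft³)
Final storage units: [62,9] [85] [85] [34,63] [68] [60].

6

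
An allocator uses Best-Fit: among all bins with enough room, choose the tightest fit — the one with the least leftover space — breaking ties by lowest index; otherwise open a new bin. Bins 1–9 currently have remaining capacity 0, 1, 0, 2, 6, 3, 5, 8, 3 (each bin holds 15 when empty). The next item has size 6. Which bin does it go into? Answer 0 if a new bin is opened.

5

Bins with room: bin 5 (6), bin 8 (8).
Tightest fit is bin 5 with 6 free.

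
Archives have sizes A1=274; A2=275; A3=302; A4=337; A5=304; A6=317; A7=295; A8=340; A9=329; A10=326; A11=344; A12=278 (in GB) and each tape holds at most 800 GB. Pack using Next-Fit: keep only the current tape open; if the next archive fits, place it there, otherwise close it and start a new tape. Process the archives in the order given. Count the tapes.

Put A1 (274 GB) in tape 1; 526 GB remain.
Put A2 (275 GB) in tape 1; 251 GB remain.
Put A3 (302 GB) in tape 2; 498 GB remain.
Put A4 (337 GB) in tape 2; 161 GB remain.
Put A5 (304 GB) in tape 3; 496 GB remain.
Put A6 (317 GB) in tape 3; 179 GB remain.
Put A7 (295 GB) in tape 4; 505 GB remain.
Put A8 (340 GB) in tape 4; 165 GB remain.
Put A9 (329 GB) in tape 5; 471 GB remain.
Put A10 (326 GB) in tape 5; 145 GB remain.
Put A11 (344 GB) in tape 6; 456 GB remain.
Put A12 (278 GB) in tape 6; 178 GB remain.

6 tapes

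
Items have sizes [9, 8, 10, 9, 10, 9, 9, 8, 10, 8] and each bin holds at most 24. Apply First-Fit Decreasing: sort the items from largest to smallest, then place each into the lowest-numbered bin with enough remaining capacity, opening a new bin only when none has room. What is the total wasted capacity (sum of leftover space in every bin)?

Sorted descending: 10, 10, 10, 9, 9, 9, 9, 8, 8, 8.
bin 1: place 10, 14 left
bin 1: place 10, 4 left
bin 2: place 10, 14 left
bin 2: place 9, 5 left
bin 3: place 9, 15 left
bin 3: place 9, 6 left
bin 4: place 9, 15 left
bin 4: place 8, 7 left
bin 5: place 8, 16 left
bin 5: place 8, 8 left
5 bins × 24 = 120; used 90; unused 30.

30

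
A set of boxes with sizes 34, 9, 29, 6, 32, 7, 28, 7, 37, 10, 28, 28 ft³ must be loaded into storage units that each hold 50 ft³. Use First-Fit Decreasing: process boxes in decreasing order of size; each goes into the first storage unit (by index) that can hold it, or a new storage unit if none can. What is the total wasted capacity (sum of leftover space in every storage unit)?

95

Sorted descending: 37, 34, 32, 29, 28, 28, 28, 10, 9, 7, 7, 6.
storage unit 1: place 37 ft³, 13 ft³ left
storage unit 2: place 34 ft³, 16 ft³ left
storage unit 3: place 32 ft³, 18 ft³ left
storage unit 4: place 29 ft³, 21 ft³ left
storage unit 5: place 28 ft³, 22 ft³ left
storage unit 6: place 28 ft³, 22 ft³ left
storage unit 7: place 28 ft³, 22 ft³ left
storage unit 1: place 10 ft³, 3 ft³ left
storage unit 2: place 9 ft³, 7 ft³ left
storage unit 2: place 7 ft³, 0 ft³ left
storage unit 3: place 7 ft³, 11 ft³ left
storage unit 3: place 6 ft³, 5 ft³ left
7 storage units × 50 ft³ = 350 ft³; used 255 ft³; unused 95 ft³.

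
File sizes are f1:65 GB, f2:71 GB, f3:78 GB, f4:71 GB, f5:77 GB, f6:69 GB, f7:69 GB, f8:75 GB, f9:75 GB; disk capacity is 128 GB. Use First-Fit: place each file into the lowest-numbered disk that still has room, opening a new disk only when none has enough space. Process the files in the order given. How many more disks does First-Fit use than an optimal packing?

0

First-Fit: [65] [71] [78] [71] [77] [69] [69] [75] [75] → 9 disks.
9 files exceed 64 GB (half the capacity), and no two of those can share a disk, so at least 9 disks are needed.
So 9 is already optimal.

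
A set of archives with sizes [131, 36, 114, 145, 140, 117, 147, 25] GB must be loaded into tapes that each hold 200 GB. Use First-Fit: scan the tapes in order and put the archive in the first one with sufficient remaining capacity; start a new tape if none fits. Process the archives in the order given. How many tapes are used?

tape 1: place 131 GB, 69 GB left
tape 1: place 36 GB, 33 GB left
tape 2: place 114 GB, 86 GB left
tape 3: place 145 GB, 55 GB left
tape 4: place 140 GB, 60 GB left
tape 5: place 117 GB, 83 GB left
tape 6: place 147 GB, 53 GB left
tape 1: place 25 GB, 8 GB left
Final tapes: [131,36,25] [114] [145] [140] [117] [147].

6 tapes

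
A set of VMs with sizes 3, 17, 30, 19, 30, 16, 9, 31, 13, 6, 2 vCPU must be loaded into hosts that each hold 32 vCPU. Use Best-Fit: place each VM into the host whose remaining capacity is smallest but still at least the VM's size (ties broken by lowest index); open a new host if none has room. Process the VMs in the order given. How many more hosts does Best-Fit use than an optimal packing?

Best-Fit: [3,17,9] [30,2] [19,13] [30] [16,6] [31] → 6 hosts.
Total size 176 vCPU; any packing needs at least ⌈176/32⌉ = 6 hosts.
So 6 is already optimal.

0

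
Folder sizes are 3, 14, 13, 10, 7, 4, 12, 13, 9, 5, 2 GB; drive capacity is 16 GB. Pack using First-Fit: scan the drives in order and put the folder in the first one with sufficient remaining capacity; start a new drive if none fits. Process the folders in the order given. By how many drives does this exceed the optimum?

First-Fit: [3,13] [14,2] [10,4] [7,9] [12] [13] [5] → 7 drives.
Total size 92 GB; any packing needs at least ⌈92/16⌉ = 6 drives.
An optimal packing achieves that bound: [14,2] [13,3] [13] [12,4] [10,5] [9,7] → 6 drives.
Excess: 7 − 6 = 1.

1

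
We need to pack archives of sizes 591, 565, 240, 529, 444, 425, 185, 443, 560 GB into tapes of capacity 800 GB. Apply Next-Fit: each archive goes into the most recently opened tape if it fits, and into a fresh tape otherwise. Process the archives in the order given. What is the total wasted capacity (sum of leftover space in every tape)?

1618

tape 1: place 591 GB, 209 GB left
tape 2: place 565 GB, 235 GB left
tape 3: place 240 GB, 560 GB left
tape 3: place 529 GB, 31 GB left
tape 4: place 444 GB, 356 GB left
tape 5: place 425 GB, 375 GB left
tape 5: place 185 GB, 190 GB left
tape 6: place 443 GB, 357 GB left
tape 7: place 560 GB, 240 GB left
7 tapes × 800 GB = 5600 GB; used 3982 GB; unused 1618 GB.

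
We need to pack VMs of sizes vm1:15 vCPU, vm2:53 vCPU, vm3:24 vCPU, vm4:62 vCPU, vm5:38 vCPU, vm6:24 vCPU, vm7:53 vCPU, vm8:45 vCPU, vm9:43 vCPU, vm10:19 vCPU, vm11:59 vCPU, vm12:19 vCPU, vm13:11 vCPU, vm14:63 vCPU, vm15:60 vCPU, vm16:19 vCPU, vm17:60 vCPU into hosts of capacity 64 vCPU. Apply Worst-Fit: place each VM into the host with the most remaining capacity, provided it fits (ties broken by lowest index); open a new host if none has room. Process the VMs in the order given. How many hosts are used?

12

host 1: place vm1 (15 vCPU), 49 vCPU left
host 2: place vm2 (53 vCPU), 11 vCPU left
host 1: place vm3 (24 vCPU), 25 vCPU left
host 3: place vm4 (62 vCPU), 2 vCPU left
host 4: place vm5 (38 vCPU), 26 vCPU left
host 4: place vm6 (24 vCPU), 2 vCPU left
host 5: place vm7 (53 vCPU), 11 vCPU left
host 6: place vm8 (45 vCPU), 19 vCPU left
host 7: place vm9 (43 vCPU), 21 vCPU left
host 1: place vm10 (19 vCPU), 6 vCPU left
host 8: place vm11 (59 vCPU), 5 vCPU left
host 7: place vm12 (19 vCPU), 2 vCPU left
host 6: place vm13 (11 vCPU), 8 vCPU left
host 9: place vm14 (63 vCPU), 1 vCPU left
host 10: place vm15 (60 vCPU), 4 vCPU left
host 11: place vm16 (19 vCPU), 45 vCPU left
host 12: place vm17 (60 vCPU), 4 vCPU left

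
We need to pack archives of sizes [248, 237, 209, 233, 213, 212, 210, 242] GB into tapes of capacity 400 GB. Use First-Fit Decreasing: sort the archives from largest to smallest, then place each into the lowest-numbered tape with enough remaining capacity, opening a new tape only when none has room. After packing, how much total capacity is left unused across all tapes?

Sorted descending: 248, 242, 237, 233, 213, 212, 210, 209.
248 GB → tape 1 (remaining 152 GB)
242 GB → tape 2 (remaining 158 GB)
237 GB → tape 3 (remaining 163 GB)
233 GB → tape 4 (remaining 167 GB)
213 GB → tape 5 (remaining 187 GB)
212 GB → tape 6 (remaining 188 GB)
210 GB → tape 7 (remaining 190 GB)
209 GB → tape 8 (remaining 191 GB)
8 tapes × 400 GB = 3200 GB; used 1804 GB; unused 1396 GB.

1396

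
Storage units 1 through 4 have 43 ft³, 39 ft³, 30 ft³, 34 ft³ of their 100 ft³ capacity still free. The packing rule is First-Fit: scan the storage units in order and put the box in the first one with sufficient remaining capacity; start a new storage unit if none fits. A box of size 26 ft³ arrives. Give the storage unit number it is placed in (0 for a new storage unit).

1

Storage units with room: storage unit 1 (43 ft³), storage unit 2 (39 ft³), storage unit 3 (30 ft³), storage unit 4 (34 ft³).
The first with room is storage unit 1.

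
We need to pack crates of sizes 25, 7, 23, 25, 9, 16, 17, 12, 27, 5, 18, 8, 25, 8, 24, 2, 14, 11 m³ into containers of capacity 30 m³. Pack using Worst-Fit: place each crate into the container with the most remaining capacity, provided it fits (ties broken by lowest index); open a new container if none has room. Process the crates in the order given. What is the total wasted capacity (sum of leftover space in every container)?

25 m³ → container 1 (remaining 5 m³)
7 m³ → container 2 (remaining 23 m³)
23 m³ → container 2 (remaining 0 m³)
25 m³ → container 3 (remaining 5 m³)
9 m³ → container 4 (remaining 21 m³)
16 m³ → container 4 (remaining 5 m³)
17 m³ → container 5 (remaining 13 m³)
12 m³ → container 5 (remaining 1 m³)
27 m³ → container 6 (remaining 3 m³)
5 m³ → container 1 (remaining 0 m³)
18 m³ → container 7 (remaining 12 m³)
8 m³ → container 7 (remaining 4 m³)
25 m³ → container 8 (remaining 5 m³)
8 m³ → container 9 (remaining 22 m³)
24 m³ → container 10 (remaining 6 m³)
2 m³ → container 9 (remaining 20 m³)
14 m³ → container 9 (remaining 6 m³)
11 m³ → container 11 (remaining 19 m³)
11 containers × 30 m³ = 330 m³; used 276 m³; unused 54 m³.

54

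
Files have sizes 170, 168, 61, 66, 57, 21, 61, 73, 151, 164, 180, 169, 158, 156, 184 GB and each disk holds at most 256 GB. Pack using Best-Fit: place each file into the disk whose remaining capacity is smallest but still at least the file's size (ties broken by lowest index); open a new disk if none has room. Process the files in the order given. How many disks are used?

10 disks

Put 170 GB in disk 1; 86 GB remain.
Put 168 GB in disk 2; 88 GB remain.
Put 61 GB in disk 1; 25 GB remain.
Put 66 GB in disk 2; 22 GB remain.
Put 57 GB in disk 3; 199 GB remain.
Put 21 GB in disk 2; 1 GB remain.
Put 61 GB in disk 3; 138 GB remain.
Put 73 GB in disk 3; 65 GB remain.
Put 151 GB in disk 4; 105 GB remain.
Put 164 GB in disk 5; 92 GB remain.
Put 180 GB in disk 6; 76 GB remain.
Put 169 GB in disk 7; 87 GB remain.
Put 158 GB in disk 8; 98 GB remain.
Put 156 GB in disk 9; 100 GB remain.
Put 184 GB in disk 10; 72 GB remain.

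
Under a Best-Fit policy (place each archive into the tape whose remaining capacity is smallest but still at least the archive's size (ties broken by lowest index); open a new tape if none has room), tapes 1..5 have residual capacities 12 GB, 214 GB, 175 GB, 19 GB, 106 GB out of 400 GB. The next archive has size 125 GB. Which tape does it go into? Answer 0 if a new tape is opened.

3

Tapes with room: tape 2 (214 GB), tape 3 (175 GB).
Tightest fit is tape 3 with 175 GB free.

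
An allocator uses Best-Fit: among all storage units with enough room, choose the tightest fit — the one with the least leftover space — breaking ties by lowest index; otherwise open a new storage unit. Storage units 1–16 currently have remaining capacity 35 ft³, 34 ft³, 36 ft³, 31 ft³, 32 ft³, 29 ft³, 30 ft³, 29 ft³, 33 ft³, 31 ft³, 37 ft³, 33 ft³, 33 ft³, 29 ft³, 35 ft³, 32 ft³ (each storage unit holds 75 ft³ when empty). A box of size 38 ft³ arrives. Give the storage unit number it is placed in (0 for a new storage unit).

No storage unit has ≥ 38 ft³ free, so a new storage unit is opened.

0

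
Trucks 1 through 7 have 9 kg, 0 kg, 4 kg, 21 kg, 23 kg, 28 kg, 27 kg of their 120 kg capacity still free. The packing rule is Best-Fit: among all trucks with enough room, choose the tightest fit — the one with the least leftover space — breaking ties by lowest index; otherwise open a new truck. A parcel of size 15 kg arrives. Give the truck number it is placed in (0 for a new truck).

Trucks with room: truck 4 (21 kg), truck 5 (23 kg), truck 6 (28 kg), truck 7 (27 kg).
Tightest fit is truck 4 with 21 kg free.

4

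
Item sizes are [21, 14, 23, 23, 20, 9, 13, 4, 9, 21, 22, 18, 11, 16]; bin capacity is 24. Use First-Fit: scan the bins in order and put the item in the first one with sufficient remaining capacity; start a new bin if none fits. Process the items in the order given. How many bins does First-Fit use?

11

21 → bin 1 (remaining 3)
14 → bin 2 (remaining 10)
23 → bin 3 (remaining 1)
23 → bin 4 (remaining 1)
20 → bin 5 (remaining 4)
9 → bin 2 (remaining 1)
13 → bin 6 (remaining 11)
4 → bin 5 (remaining 0)
9 → bin 6 (remaining 2)
21 → bin 7 (remaining 3)
22 → bin 8 (remaining 2)
18 → bin 9 (remaining 6)
11 → bin 10 (remaining 13)
16 → bin 11 (remaining 8)
Final bins: [21] [14,9] [23] [23] [20,4] [13,9] [21] [22] [18] [11] [16].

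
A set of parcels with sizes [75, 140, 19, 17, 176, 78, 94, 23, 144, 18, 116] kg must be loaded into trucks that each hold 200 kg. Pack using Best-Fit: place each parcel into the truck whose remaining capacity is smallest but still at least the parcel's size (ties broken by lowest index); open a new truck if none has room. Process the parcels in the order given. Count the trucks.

6 trucks

truck 1: place 75 kg, 125 kg left
truck 2: place 140 kg, 60 kg left
truck 2: place 19 kg, 41 kg left
truck 2: place 17 kg, 24 kg left
truck 3: place 176 kg, 24 kg left
truck 1: place 78 kg, 47 kg left
truck 4: place 94 kg, 106 kg left
truck 2: place 23 kg, 1 kg left
truck 5: place 144 kg, 56 kg left
truck 3: place 18 kg, 6 kg left
truck 6: place 116 kg, 84 kg left
Final trucks: [75,78] [140,19,17,23] [176,18] [94] [144] [116].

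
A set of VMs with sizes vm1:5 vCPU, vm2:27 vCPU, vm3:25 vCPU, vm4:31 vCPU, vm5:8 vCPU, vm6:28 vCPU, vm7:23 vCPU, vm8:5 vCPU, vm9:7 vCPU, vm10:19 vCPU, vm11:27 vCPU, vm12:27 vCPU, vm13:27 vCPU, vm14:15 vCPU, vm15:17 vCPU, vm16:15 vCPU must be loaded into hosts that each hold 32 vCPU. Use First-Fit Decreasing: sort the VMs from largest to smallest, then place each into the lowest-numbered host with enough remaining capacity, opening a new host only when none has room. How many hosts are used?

11 hosts

Sorted descending: 31, 28, 27, 27, 27, 27, 25, 23, 19, 17, 15, 15, 8, 7, 5, 5.
Put 31 vCPU in host 1; 1 vCPU remain.
Put 28 vCPU in host 2; 4 vCPU remain.
Put 27 vCPU in host 3; 5 vCPU remain.
Put 27 vCPU in host 4; 5 vCPU remain.
Put 27 vCPU in host 5; 5 vCPU remain.
Put 27 vCPU in host 6; 5 vCPU remain.
Put 25 vCPU in host 7; 7 vCPU remain.
Put 23 vCPU in host 8; 9 vCPU remain.
Put 19 vCPU in host 9; 13 vCPU remain.
Put 17 vCPU in host 10; 15 vCPU remain.
Put 15 vCPU in host 10; 0 vCPU remain.
Put 15 vCPU in host 11; 17 vCPU remain.
Put 8 vCPU in host 8; 1 vCPU remain.
Put 7 vCPU in host 7; 0 vCPU remain.
Put 5 vCPU in host 3; 0 vCPU remain.
Put 5 vCPU in host 4; 0 vCPU remain.
Final hosts: [31] [28] [27,5] [27,5] [27] [27] [25,7] [23,8] [19] [17,15] [15].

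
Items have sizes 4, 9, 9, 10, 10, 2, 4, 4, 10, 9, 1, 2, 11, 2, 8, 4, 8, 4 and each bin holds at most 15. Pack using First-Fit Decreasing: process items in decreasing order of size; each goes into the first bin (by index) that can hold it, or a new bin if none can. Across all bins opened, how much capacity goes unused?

24

Sorted descending: 11, 10, 10, 10, 9, 9, 9, 8, 8, 4, 4, 4, 4, 4, 2, 2, 2, 1.
bin 1: place 11, 4 left
bin 2: place 10, 5 left
bin 3: place 10, 5 left
bin 4: place 10, 5 left
bin 5: place 9, 6 left
bin 6: place 9, 6 left
bin 7: place 9, 6 left
bin 8: place 8, 7 left
bin 9: place 8, 7 left
bin 1: place 4, 0 left
bin 2: place 4, 1 left
bin 3: place 4, 1 left
bin 4: place 4, 1 left
bin 5: place 4, 2 left
bin 5: place 2, 0 left
bin 6: place 2, 4 left
bin 6: place 2, 2 left
bin 2: place 1, 0 left
9 bins × 15 = 135; used 111; unused 24.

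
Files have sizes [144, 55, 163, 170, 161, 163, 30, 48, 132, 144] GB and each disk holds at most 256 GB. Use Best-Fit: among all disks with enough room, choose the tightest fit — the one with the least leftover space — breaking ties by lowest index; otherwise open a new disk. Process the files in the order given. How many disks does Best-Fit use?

Put 144 GB in disk 1; 112 GB remain.
Put 55 GB in disk 1; 57 GB remain.
Put 163 GB in disk 2; 93 GB remain.
Put 170 GB in disk 3; 86 GB remain.
Put 161 GB in disk 4; 95 GB remain.
Put 163 GB in disk 5; 93 GB remain.
Put 30 GB in disk 1; 27 GB remain.
Put 48 GB in disk 3; 38 GB remain.
Put 132 GB in disk 6; 124 GB remain.
Put 144 GB in disk 7; 112 GB remain.
Final disks: [144,55,30] [163] [170,48] [161] [163] [132] [144].

7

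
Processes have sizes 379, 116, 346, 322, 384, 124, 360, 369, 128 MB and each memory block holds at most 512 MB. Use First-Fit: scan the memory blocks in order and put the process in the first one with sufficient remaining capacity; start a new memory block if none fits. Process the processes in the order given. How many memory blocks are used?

6 memory blocks

379 MB → memory block 1 (remaining 133 MB)
116 MB → memory block 1 (remaining 17 MB)
346 MB → memory block 2 (remaining 166 MB)
322 MB → memory block 3 (remaining 190 MB)
384 MB → memory block 4 (remaining 128 MB)
124 MB → memory block 2 (remaining 42 MB)
360 MB → memory block 5 (remaining 152 MB)
369 MB → memory block 6 (remaining 143 MB)
128 MB → memory block 3 (remaining 62 MB)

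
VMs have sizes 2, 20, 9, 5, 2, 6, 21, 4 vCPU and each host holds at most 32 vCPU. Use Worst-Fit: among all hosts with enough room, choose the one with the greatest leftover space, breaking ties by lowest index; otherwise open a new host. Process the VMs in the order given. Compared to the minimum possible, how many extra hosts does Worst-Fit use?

Worst-Fit: [2,20,9] [5,2,6,4] [21] → 3 hosts.
Total size 69 vCPU; any packing needs at least ⌈69/32⌉ = 3 hosts.
So 3 is already optimal.

0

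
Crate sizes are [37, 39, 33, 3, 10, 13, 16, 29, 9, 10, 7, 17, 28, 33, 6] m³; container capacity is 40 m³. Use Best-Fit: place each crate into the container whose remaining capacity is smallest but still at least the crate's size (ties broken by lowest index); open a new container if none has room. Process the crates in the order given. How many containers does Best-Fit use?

8 containers

container 1: place 37 m³, 3 m³ left
container 2: place 39 m³, 1 m³ left
container 3: place 33 m³, 7 m³ left
container 1: place 3 m³, 0 m³ left
container 4: place 10 m³, 30 m³ left
container 4: place 13 m³, 17 m³ left
container 4: place 16 m³, 1 m³ left
container 5: place 29 m³, 11 m³ left
container 5: place 9 m³, 2 m³ left
container 6: place 10 m³, 30 m³ left
container 3: place 7 m³, 0 m³ left
container 6: place 17 m³, 13 m³ left
container 7: place 28 m³, 12 m³ left
container 8: place 33 m³, 7 m³ left
container 8: place 6 m³, 1 m³ left
Final containers: [37,3] [39] [33,7] [10,13,16] [29,9] [10,17] [28] [33,6].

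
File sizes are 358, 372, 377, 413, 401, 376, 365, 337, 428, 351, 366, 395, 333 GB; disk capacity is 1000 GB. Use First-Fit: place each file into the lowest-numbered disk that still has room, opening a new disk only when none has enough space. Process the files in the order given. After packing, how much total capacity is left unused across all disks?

disk 1: place 358 GB, 642 GB left
disk 1: place 372 GB, 270 GB left
disk 2: place 377 GB, 623 GB left
disk 2: place 413 GB, 210 GB left
disk 3: place 401 GB, 599 GB left
disk 3: place 376 GB, 223 GB left
disk 4: place 365 GB, 635 GB left
disk 4: place 337 GB, 298 GB left
disk 5: place 428 GB, 572 GB left
disk 5: place 351 GB, 221 GB left
disk 6: place 366 GB, 634 GB left
disk 6: place 395 GB, 239 GB left
disk 7: place 333 GB, 667 GB left
7 disks × 1000 GB = 7000 GB; used 4872 GB; unused 2128 GB.

2128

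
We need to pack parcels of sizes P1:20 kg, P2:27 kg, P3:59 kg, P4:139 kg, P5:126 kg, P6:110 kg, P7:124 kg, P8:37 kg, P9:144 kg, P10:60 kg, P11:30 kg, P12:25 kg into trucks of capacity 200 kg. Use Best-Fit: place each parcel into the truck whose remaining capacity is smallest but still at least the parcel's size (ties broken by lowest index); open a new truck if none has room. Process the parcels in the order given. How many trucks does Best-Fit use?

P1 (20 kg) → truck 1 (remaining 180 kg)
P2 (27 kg) → truck 1 (remaining 153 kg)
P3 (59 kg) → truck 1 (remaining 94 kg)
P4 (139 kg) → truck 2 (remaining 61 kg)
P5 (126 kg) → truck 3 (remaining 74 kg)
P6 (110 kg) → truck 4 (remaining 90 kg)
P7 (124 kg) → truck 5 (remaining 76 kg)
P8 (37 kg) → truck 2 (remaining 24 kg)
P9 (144 kg) → truck 6 (remaining 56 kg)
P10 (60 kg) → truck 3 (remaining 14 kg)
P11 (30 kg) → truck 6 (remaining 26 kg)
P12 (25 kg) → truck 6 (remaining 1 kg)

6 trucks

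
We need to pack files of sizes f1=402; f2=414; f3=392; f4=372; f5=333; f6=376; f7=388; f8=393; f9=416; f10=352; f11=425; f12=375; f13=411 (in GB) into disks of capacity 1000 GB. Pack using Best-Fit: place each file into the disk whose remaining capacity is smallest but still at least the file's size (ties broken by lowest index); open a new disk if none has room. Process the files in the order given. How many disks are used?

7

f1 (402 GB) → disk 1 (remaining 598 GB)
f2 (414 GB) → disk 1 (remaining 184 GB)
f3 (392 GB) → disk 2 (remaining 608 GB)
f4 (372 GB) → disk 2 (remaining 236 GB)
f5 (333 GB) → disk 3 (remaining 667 GB)
f6 (376 GB) → disk 3 (remaining 291 GB)
f7 (388 GB) → disk 4 (remaining 612 GB)
f8 (393 GB) → disk 4 (remaining 219 GB)
f9 (416 GB) → disk 5 (remaining 584 GB)
f10 (352 GB) → disk 5 (remaining 232 GB)
f11 (425 GB) → disk 6 (remaining 575 GB)
f12 (375 GB) → disk 6 (remaining 200 GB)
f13 (411 GB) → disk 7 (remaining 589 GB)
Final disks: [402,414] [392,372] [333,376] [388,393] [416,352] [425,375] [411].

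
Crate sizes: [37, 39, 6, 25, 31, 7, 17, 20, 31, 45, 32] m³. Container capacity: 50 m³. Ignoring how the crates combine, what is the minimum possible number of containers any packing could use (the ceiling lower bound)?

Total size = 37 + 39 + 6 + 25 + 31 + 7 + 17 + 20 + 31 + 45 + 32 = 290 m³.
⌈290 / 50⌉ = 6.

6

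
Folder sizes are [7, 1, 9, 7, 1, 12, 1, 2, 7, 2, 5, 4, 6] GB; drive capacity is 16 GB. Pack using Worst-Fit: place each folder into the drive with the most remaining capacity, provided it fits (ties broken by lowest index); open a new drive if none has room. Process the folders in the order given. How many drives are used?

drive 1: place 7 GB, 9 GB left
drive 1: place 1 GB, 8 GB left
drive 2: place 9 GB, 7 GB left
drive 1: place 7 GB, 1 GB left
drive 2: place 1 GB, 6 GB left
drive 3: place 12 GB, 4 GB left
drive 2: place 1 GB, 5 GB left
drive 2: place 2 GB, 3 GB left
drive 4: place 7 GB, 9 GB left
drive 4: place 2 GB, 7 GB left
drive 4: place 5 GB, 2 GB left
drive 3: place 4 GB, 0 GB left
drive 5: place 6 GB, 10 GB left

5 drives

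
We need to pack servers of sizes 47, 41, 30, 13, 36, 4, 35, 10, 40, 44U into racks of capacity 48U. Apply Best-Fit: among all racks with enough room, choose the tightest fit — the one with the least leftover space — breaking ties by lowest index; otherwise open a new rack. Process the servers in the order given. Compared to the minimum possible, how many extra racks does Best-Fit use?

0

Best-Fit: [47] [41] [30,13,4] [36,10] [35] [40] [44] → 7 racks.
Total size 300U; any packing needs at least ⌈300/48⌉ = 7 racks.
So 7 is already optimal.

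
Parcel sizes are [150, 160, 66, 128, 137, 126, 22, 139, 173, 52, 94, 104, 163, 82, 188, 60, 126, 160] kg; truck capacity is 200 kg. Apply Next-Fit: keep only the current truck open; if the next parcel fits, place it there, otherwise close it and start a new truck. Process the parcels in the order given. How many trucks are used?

14

150 kg → truck 1 (remaining 50 kg)
160 kg → truck 2 (remaining 40 kg)
66 kg → truck 3 (remaining 134 kg)
128 kg → truck 3 (remaining 6 kg)
137 kg → truck 4 (remaining 63 kg)
126 kg → truck 5 (remaining 74 kg)
22 kg → truck 5 (remaining 52 kg)
139 kg → truck 6 (remaining 61 kg)
173 kg → truck 7 (remaining 27 kg)
52 kg → truck 8 (remaining 148 kg)
94 kg → truck 8 (remaining 54 kg)
104 kg → truck 9 (remaining 96 kg)
163 kg → truck 10 (remaining 37 kg)
82 kg → truck 11 (remaining 118 kg)
188 kg → truck 12 (remaining 12 kg)
60 kg → truck 13 (remaining 140 kg)
126 kg → truck 13 (remaining 14 kg)
160 kg → truck 14 (remaining 40 kg)
Final trucks: [150] [160] [66,128] [137] [126,22] [139] [173] [52,94] [104] [163] [82] [188] [60,126] [160].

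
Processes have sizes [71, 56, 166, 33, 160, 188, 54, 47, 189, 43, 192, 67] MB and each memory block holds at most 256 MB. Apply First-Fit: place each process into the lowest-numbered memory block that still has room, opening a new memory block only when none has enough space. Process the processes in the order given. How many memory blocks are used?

Put 71 MB in memory block 1; 185 MB remain.
Put 56 MB in memory block 1; 129 MB remain.
Put 166 MB in memory block 2; 90 MB remain.
Put 33 MB in memory block 1; 96 MB remain.
Put 160 MB in memory block 3; 96 MB remain.
Put 188 MB in memory block 4; 68 MB remain.
Put 54 MB in memory block 1; 42 MB remain.
Put 47 MB in memory block 2; 43 MB remain.
Put 189 MB in memory block 5; 67 MB remain.
Put 43 MB in memory block 2; 0 MB remain.
Put 192 MB in memory block 6; 64 MB remain.
Put 67 MB in memory block 3; 29 MB remain.
Final memory blocks: [71,56,33,54] [166,47,43] [160,67] [188] [189] [192].

6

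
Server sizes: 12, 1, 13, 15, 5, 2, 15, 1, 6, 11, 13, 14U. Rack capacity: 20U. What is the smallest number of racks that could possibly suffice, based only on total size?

Total size = 12 + 1 + 13 + 15 + 5 + 2 + 15 + 1 + 6 + 11 + 13 + 14 = 108U.
⌈108 / 20⌉ = 6.

6 racks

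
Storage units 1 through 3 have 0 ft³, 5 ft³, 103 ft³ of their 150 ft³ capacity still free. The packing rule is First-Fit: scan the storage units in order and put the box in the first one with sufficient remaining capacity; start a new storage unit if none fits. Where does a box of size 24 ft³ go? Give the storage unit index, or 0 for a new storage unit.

Storage units with room: storage unit 3 (103 ft³).
The first with room is storage unit 3.

3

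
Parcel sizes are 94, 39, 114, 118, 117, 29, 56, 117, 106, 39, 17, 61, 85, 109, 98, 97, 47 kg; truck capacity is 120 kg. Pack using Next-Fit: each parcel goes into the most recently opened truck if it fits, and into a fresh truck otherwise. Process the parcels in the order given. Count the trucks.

truck 1: place 94 kg, 26 kg left
truck 2: place 39 kg, 81 kg left
truck 3: place 114 kg, 6 kg left
truck 4: place 118 kg, 2 kg left
truck 5: place 117 kg, 3 kg left
truck 6: place 29 kg, 91 kg left
truck 6: place 56 kg, 35 kg left
truck 7: place 117 kg, 3 kg left
truck 8: place 106 kg, 14 kg left
truck 9: place 39 kg, 81 kg left
truck 9: place 17 kg, 64 kg left
truck 9: place 61 kg, 3 kg left
truck 10: place 85 kg, 35 kg left
truck 11: place 109 kg, 11 kg left
truck 12: place 98 kg, 22 kg left
truck 13: place 97 kg, 23 kg left
truck 14: place 47 kg, 73 kg left
Final trucks: [94] [39] [114] [118] [117] [29,56] [117] [106] [39,17,61] [85] [109] [98] [97] [47].

14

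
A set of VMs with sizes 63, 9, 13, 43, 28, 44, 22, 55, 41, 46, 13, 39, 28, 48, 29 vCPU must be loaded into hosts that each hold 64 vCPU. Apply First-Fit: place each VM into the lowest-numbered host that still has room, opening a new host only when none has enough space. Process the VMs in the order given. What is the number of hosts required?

host 1: place 63 vCPU, 1 vCPU left
host 2: place 9 vCPU, 55 vCPU left
host 2: place 13 vCPU, 42 vCPU left
host 3: place 43 vCPU, 21 vCPU left
host 2: place 28 vCPU, 14 vCPU left
host 4: place 44 vCPU, 20 vCPU left
host 5: place 22 vCPU, 42 vCPU left
host 6: place 55 vCPU, 9 vCPU left
host 5: place 41 vCPU, 1 vCPU left
host 7: place 46 vCPU, 18 vCPU left
host 2: place 13 vCPU, 1 vCPU left
host 8: place 39 vCPU, 25 vCPU left
host 9: place 28 vCPU, 36 vCPU left
host 10: place 48 vCPU, 16 vCPU left
host 9: place 29 vCPU, 7 vCPU left
Final hosts: [63] [9,13,28,13] [43] [44] [22,41] [55] [46] [39] [28,29] [48].

10 hosts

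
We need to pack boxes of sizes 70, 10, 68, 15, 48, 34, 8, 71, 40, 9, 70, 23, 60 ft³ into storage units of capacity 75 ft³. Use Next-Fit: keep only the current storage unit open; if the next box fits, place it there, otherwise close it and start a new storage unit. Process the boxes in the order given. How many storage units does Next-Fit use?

Put 70 ft³ in storage unit 1; 5 ft³ remain.
Put 10 ft³ in storage unit 2; 65 ft³ remain.
Put 68 ft³ in storage unit 3; 7 ft³ remain.
Put 15 ft³ in storage unit 4; 60 ft³ remain.
Put 48 ft³ in storage unit 4; 12 ft³ remain.
Put 34 ft³ in storage unit 5; 41 ft³ remain.
Put 8 ft³ in storage unit 5; 33 ft³ remain.
Put 71 ft³ in storage unit 6; 4 ft³ remain.
Put 40 ft³ in storage unit 7; 35 ft³ remain.
Put 9 ft³ in storage unit 7; 26 ft³ remain.
Put 70 ft³ in storage unit 8; 5 ft³ remain.
Put 23 ft³ in storage unit 9; 52 ft³ remain.
Put 60 ft³ in storage unit 10; 15 ft³ remain.

10 storage units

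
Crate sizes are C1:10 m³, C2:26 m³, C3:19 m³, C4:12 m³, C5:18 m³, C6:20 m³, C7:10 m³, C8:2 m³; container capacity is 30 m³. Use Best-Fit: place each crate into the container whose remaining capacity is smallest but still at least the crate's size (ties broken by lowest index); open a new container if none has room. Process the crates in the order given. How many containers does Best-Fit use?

4

C1 (10 m³) → container 1 (remaining 20 m³)
C2 (26 m³) → container 2 (remaining 4 m³)
C3 (19 m³) → container 1 (remaining 1 m³)
C4 (12 m³) → container 3 (remaining 18 m³)
C5 (18 m³) → container 3 (remaining 0 m³)
C6 (20 m³) → container 4 (remaining 10 m³)
C7 (10 m³) → container 4 (remaining 0 m³)
C8 (2 m³) → container 2 (remaining 2 m³)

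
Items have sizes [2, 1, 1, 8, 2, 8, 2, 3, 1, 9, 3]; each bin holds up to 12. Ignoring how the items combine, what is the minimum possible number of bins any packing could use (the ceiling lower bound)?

4

Total size = 2 + 1 + 1 + 8 + 2 + 8 + 2 + 3 + 1 + 9 + 3 = 40.
⌈40 / 12⌉ = 4.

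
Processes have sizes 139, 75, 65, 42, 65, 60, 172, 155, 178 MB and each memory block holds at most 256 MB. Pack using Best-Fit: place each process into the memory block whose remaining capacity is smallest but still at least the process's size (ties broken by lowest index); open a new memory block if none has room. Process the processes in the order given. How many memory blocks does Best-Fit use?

5 memory blocks

Put 139 MB in memory block 1; 117 MB remain.
Put 75 MB in memory block 1; 42 MB remain.
Put 65 MB in memory block 2; 191 MB remain.
Put 42 MB in memory block 1; 0 MB remain.
Put 65 MB in memory block 2; 126 MB remain.
Put 60 MB in memory block 2; 66 MB remain.
Put 172 MB in memory block 3; 84 MB remain.
Put 155 MB in memory block 4; 101 MB remain.
Put 178 MB in memory block 5; 78 MB remain.
Final memory blocks: [139,75,42] [65,65,60] [172] [155] [178].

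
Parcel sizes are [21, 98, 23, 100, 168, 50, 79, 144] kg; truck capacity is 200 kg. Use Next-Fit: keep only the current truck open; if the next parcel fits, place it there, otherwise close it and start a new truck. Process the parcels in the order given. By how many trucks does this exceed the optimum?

1

Next-Fit: [21,98,23] [100] [168] [50,79] [144] → 5 trucks.
Total size 683 kg; any packing needs at least ⌈683/200⌉ = 4 trucks.
An optimal packing achieves that bound: [168,23] [144,50] [100,98] [79,21] → 4 trucks.
Excess: 5 − 4 = 1.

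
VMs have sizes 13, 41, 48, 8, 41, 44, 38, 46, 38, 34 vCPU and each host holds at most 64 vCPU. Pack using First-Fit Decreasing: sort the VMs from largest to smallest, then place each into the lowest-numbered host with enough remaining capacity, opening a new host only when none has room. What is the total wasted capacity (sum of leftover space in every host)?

161

Sorted descending: 48, 46, 44, 41, 41, 38, 38, 34, 13, 8.
48 vCPU → host 1 (remaining 16 vCPU)
46 vCPU → host 2 (remaining 18 vCPU)
44 vCPU → host 3 (remaining 20 vCPU)
41 vCPU → host 4 (remaining 23 vCPU)
41 vCPU → host 5 (remaining 23 vCPU)
38 vCPU → host 6 (remaining 26 vCPU)
38 vCPU → host 7 (remaining 26 vCPU)
34 vCPU → host 8 (remaining 30 vCPU)
13 vCPU → host 1 (remaining 3 vCPU)
8 vCPU → host 2 (remaining 10 vCPU)
8 hosts × 64 vCPU = 512 vCPU; used 351 vCPU; unused 161 vCPU.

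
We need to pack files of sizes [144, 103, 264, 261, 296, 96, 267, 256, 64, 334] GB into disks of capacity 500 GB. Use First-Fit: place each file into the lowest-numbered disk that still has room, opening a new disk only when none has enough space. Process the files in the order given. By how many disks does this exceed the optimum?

First-Fit: [144,103,96,64] [264] [261] [296] [267] [256] [334] → 7 disks.
6 files exceed 250 GB (half the capacity), and no two of those can share a disk, so at least 6 disks are needed.
An optimal packing achieves that bound: [334,144] [296,103,96] [267,64] [264] [261] [256] → 6 disks.
Excess: 7 − 6 = 1.

1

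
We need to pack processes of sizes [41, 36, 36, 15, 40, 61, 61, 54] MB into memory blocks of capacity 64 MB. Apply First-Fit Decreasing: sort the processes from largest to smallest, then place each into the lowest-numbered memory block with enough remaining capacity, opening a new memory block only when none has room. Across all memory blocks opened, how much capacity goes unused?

Sorted descending: 61, 61, 54, 41, 40, 36, 36, 15.
memory block 1: place 61 MB, 3 MB left
memory block 2: place 61 MB, 3 MB left
memory block 3: place 54 MB, 10 MB left
memory block 4: place 41 MB, 23 MB left
memory block 5: place 40 MB, 24 MB left
memory block 6: place 36 MB, 28 MB left
memory block 7: place 36 MB, 28 MB left
memory block 4: place 15 MB, 8 MB left
7 memory blocks × 64 MB = 448 MB; used 344 MB; unused 104 MB.

104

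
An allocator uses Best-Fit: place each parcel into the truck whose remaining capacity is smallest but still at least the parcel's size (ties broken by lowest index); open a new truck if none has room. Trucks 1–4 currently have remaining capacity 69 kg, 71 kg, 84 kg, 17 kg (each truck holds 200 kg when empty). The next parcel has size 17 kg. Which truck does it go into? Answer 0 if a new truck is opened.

Trucks with room: truck 1 (69 kg), truck 2 (71 kg), truck 3 (84 kg), truck 4 (17 kg).
Tightest fit is truck 4 with 17 kg free.

4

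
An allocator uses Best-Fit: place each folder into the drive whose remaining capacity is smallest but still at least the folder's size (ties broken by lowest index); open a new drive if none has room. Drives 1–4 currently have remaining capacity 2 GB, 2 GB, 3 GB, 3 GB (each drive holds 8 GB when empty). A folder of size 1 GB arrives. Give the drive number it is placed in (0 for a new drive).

1

Drives with room: drive 1 (2 GB), drive 2 (2 GB), drive 3 (3 GB), drive 4 (3 GB).
Tightest fit is drive 1 with 2 GB free.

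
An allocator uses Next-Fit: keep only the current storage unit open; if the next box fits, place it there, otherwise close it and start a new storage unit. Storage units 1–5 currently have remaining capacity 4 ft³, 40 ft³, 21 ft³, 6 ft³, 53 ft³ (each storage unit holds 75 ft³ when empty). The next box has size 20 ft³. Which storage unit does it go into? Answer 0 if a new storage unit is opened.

Next-Fit only looks at storage unit 5, which has 53 ft³ free.
20 ft³ fits there.

5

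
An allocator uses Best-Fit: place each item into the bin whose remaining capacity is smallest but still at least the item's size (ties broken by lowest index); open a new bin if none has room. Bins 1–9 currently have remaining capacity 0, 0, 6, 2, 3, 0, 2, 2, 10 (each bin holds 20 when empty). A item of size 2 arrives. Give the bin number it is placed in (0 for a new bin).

Bins with room: bin 3 (6), bin 4 (2), bin 5 (3), bin 7 (2), bin 8 (2), bin 9 (10).
Tightest fit is bin 4 with 2 free.

4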